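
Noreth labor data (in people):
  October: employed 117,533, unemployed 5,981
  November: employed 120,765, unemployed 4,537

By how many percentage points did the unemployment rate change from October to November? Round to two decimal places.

October: labor force = 117,533 + 5,981 = 123,514; u = 5,981/123,514 = 4.84%.
November: labor force = 120,765 + 4,537 = 125,302; u = 4,537/125,302 = 3.62%.
Change = 3.62% − 4.84% = −1.22 pp.

The unemployment rate changed by −1.22 percentage points.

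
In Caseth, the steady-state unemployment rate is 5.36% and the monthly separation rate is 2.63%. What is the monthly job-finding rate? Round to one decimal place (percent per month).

From u* = s/(s+f): f = s·(1−u)/u.
f = 2.63 × (1 − 0.0536) / 0.0536 = 2.4890 / 0.0536 ≈ 46.4% per month.

Job-finding rate ≈ 46.4% per month.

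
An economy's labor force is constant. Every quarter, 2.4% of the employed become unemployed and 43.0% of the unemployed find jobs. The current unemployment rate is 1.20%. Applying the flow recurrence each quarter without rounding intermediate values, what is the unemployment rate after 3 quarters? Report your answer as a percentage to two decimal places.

Unemployment rate after three quarters ≈ 4.62%.

With a fixed labor force, u_{t+1} = u_t + s·(1−u_t) − f·u_t = u_t·(1−s−f) + s.
Here 1−s−f = 0.546 and s = 0.024.
u_1 = 0.012000 × 0.546 + 0.024 = 0.030552.
u_2 = 0.030552 × 0.546 + 0.024 = 0.040681.
u_3 = 0.040681 × 0.546 + 0.024 = 0.046212.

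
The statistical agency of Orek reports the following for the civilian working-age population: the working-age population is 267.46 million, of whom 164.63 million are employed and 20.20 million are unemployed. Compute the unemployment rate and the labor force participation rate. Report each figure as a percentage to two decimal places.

Unemployment rate ≈ 10.93%; labor force participation rate ≈ 69.11%.

Labor force = employed + unemployed = 164.63 + 20.20 = 184.83 million.
Unemployment rate = 20.20 / 184.83 = 10.93%.
Labor force participation rate = 184.83 / 267.46 = 69.11%.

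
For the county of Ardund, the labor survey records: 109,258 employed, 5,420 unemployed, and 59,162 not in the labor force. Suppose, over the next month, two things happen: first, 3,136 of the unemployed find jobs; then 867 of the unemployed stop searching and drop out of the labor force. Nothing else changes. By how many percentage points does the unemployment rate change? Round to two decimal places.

The unemployment rate changes by −3.48 percentage points.

Initially, labor force = 109,258 + 5,420 = 114,678, so u = 5,420/114,678 = 4.73%.
After the first change, unemployed falls and employed rises by 3,136; labor force unchanged → E = 112,394, U = 2,284, labor force = 114,678.
After the second change, unemployed and labor force both fall by 867 → E = 112,394, U = 1,417, labor force = 113,811.
New unemployment rate = 1,417 / 113,811 = 1.25%.
Change = 1.25% − 4.73% = −3.48 percentage points.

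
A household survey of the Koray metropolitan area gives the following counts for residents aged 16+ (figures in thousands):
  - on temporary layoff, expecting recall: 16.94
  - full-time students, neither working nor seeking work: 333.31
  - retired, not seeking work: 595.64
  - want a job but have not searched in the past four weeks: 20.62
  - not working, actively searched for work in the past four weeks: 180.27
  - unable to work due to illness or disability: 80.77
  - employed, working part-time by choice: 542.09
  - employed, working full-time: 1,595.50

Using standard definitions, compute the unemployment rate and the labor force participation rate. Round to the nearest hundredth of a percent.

Employed = 542.09 + 1,595.50 = 2,137.59 thousand.
Unemployed = 16.94 + 180.27 = 197.21 thousand (jobless and actively searching, or on temporary layoff).
Labor force = 2,137.59 + 197.21 = 2,334.80 thousand.
Not in labor force = 333.31 + 595.64 + 20.62 + 80.77 = 1,030.34 thousand (those not working and not actively searching are outside the labor force — including those who want a job but have given up searching).
Civilian working-age population = 2,334.80 + 1,030.34 = 3,365.14 thousand.
Unemployment rate = 197.21 / 2,334.80 = 8.45%.
Labor force participation rate = 2,334.80 / 3,365.14 = 69.38%.

Unemployment rate ≈ 8.45%; labor force participation rate ≈ 69.38%.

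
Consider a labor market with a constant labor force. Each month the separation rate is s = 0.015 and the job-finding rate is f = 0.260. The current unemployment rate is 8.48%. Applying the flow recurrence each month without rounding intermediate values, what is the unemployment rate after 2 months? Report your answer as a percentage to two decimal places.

With a fixed labor force, u_{t+1} = u_t + s·(1−u_t) − f·u_t = u_t·(1−s−f) + s.
Here 1−s−f = 0.725 and s = 0.015.
u_1 = 0.084800 × 0.725 + 0.015 = 0.076480.
u_2 = 0.076480 × 0.725 + 0.015 = 0.070448.

Unemployment rate after two months ≈ 7.04%.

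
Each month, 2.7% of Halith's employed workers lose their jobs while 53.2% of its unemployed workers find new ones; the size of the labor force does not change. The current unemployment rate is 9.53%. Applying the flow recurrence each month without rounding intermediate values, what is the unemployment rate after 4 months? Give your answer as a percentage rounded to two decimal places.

Unemployment rate after four months ≈ 5.01%.

With a fixed labor force, u_{t+1} = u_t + s·(1−u_t) − f·u_t = u_t·(1−s−f) + s.
Here 1−s−f = 0.441 and s = 0.027.
u_1 = 0.095300 × 0.441 + 0.027 = 0.069027.
u_2 = 0.069027 × 0.441 + 0.027 = 0.057441.
u_3 = 0.057441 × 0.441 + 0.027 = 0.052331.
u_4 = 0.052331 × 0.441 + 0.027 = 0.050078.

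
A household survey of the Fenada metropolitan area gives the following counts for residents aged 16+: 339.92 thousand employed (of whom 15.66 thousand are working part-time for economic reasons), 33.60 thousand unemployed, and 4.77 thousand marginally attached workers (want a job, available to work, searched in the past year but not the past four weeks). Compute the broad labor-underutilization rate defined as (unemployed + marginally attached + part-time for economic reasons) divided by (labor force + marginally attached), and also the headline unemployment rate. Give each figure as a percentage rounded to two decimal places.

Labor force = 339.92 + 33.60 = 373.52 thousand.
Numerator = 33.60 + 4.77 + 15.66 = 54.03 thousand.
Denominator = 373.52 + 4.77 = 378.29 thousand.
Broad rate = 54.03 / 378.29 = 14.28%.
Headline unemployment rate = 33.60 / 373.52 = 9.00%.

Broad underutilization rate ≈ 14.28%; headline unemployment rate ≈ 9.00%.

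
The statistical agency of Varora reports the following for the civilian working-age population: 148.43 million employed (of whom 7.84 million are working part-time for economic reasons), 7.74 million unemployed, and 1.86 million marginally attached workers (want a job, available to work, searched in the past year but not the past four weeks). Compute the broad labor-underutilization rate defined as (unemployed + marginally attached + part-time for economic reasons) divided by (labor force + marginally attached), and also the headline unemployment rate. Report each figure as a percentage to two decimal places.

Broad underutilization rate ≈ 11.04%; headline unemployment rate ≈ 4.96%.

Labor force = 148.43 + 7.74 = 156.17 million.
Numerator = 7.74 + 1.86 + 7.84 = 17.44 million.
Denominator = 156.17 + 1.86 = 158.03 million.
Broad rate = 17.44 / 158.03 = 11.04%.
Headline unemployment rate = 7.74 / 156.17 = 4.96%.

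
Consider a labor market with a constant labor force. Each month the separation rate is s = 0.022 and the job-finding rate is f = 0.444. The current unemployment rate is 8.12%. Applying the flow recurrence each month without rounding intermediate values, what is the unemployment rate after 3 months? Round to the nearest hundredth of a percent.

With a fixed labor force, u_{t+1} = u_t + s·(1−u_t) − f·u_t = u_t·(1−s−f) + s.
Here 1−s−f = 0.534 and s = 0.022.
u_1 = 0.081200 × 0.534 + 0.022 = 0.065361.
u_2 = 0.065361 × 0.534 + 0.022 = 0.056903.
u_3 = 0.056903 × 0.534 + 0.022 = 0.052386.

Unemployment rate after three months ≈ 5.24%.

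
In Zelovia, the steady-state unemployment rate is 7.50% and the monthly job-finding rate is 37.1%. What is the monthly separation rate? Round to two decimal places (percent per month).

From u* = s/(s+f): s = u·f/(1−u).
s = 0.0750 × 37.1 / (1 − 0.0750) = 2.7825 / 0.9250 ≈ 3.01% per month.

Separation rate ≈ 3.01% per month.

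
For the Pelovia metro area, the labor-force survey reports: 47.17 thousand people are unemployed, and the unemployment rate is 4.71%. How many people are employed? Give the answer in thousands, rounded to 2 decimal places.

About 954.32 thousand are employed.

Labor force = U / u = 47.17 / 0.0471 ≈ 1,001.49 thousand.
Employed = labor force − unemployed = 1,001.49 − 47.17 = 954.32 thousand.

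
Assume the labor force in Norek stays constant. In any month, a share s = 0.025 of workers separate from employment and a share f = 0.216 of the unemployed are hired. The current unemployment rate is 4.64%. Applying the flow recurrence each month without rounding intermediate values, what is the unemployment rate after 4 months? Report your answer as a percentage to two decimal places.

With a fixed labor force, u_{t+1} = u_t + s·(1−u_t) − f·u_t = u_t·(1−s−f) + s.
Here 1−s−f = 0.759 and s = 0.025.
u_1 = 0.046400 × 0.759 + 0.025 = 0.060218.
u_2 = 0.060218 × 0.759 + 0.025 = 0.070705.
u_3 = 0.070705 × 0.759 + 0.025 = 0.078665.
u_4 = 0.078665 × 0.759 + 0.025 = 0.084707.

Unemployment rate after four months ≈ 8.47%.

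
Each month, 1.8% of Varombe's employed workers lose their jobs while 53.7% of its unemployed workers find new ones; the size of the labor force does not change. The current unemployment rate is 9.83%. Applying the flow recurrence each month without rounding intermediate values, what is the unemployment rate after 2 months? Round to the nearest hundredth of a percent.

With a fixed labor force, u_{t+1} = u_t + s·(1−u_t) − f·u_t = u_t·(1−s−f) + s.
Here 1−s−f = 0.445 and s = 0.018.
u_1 = 0.098300 × 0.445 + 0.018 = 0.061743.
u_2 = 0.061743 × 0.445 + 0.018 = 0.045476.

Unemployment rate after two months ≈ 4.55%.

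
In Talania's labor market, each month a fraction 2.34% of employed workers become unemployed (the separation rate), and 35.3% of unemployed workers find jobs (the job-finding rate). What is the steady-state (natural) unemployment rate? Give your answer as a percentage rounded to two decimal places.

At steady state the flows balance: s·E = f·U, so U/(E+U) = s/(s+f).
u* = 2.34 / (2.34 + 35.3) = 2.34 / 37.64 = 6.22%.

Steady-state unemployment rate ≈ 6.22%.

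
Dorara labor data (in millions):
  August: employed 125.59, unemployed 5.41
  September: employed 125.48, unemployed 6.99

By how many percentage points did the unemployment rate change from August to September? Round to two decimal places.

The unemployment rate changed by +1.15 percentage points.

August: labor force = 125.59 + 5.41 = 131.00; u = 5.41/131.00 = 4.13%.
September: labor force = 125.48 + 6.99 = 132.47; u = 6.99/132.47 = 5.28%.
Change = 5.28% − 4.13% = +1.15 pp.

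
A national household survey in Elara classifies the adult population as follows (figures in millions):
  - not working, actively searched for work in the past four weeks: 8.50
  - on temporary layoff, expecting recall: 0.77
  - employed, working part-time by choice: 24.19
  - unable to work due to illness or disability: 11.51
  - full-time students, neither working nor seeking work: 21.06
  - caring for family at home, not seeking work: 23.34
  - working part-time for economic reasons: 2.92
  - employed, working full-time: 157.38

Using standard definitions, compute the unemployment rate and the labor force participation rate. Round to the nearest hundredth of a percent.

Unemployment rate ≈ 4.78%; labor force participation rate ≈ 77.61%.

Employed = 24.19 + 2.92 + 157.38 = 184.49 million (anyone who worked, including part-time for economic reasons, counts as employed).
Unemployed = 8.50 + 0.77 = 9.27 million (jobless and actively searching, or on temporary layoff).
Labor force = 184.49 + 9.27 = 193.76 million.
Not in labor force = 11.51 + 21.06 + 23.34 = 55.91 million (those not working and not actively searching are outside the labor force).
Civilian working-age population = 193.76 + 55.91 = 249.67 million.
Unemployment rate = 9.27 / 193.76 = 4.78%.
Labor force participation rate = 193.76 / 249.67 = 77.61%.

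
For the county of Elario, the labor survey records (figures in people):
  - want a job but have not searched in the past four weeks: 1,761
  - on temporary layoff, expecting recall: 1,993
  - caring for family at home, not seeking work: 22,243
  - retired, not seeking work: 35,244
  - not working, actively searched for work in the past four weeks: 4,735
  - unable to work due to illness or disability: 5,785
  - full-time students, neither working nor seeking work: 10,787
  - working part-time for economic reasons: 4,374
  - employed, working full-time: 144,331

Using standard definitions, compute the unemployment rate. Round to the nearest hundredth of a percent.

Employed = 4,374 + 144,331 = 148,705 (anyone who worked, including part-time for economic reasons, counts as employed).
Unemployed = 1,993 + 4,735 = 6,728 (jobless and actively searching, or on temporary layoff).
Labor force = 148,705 + 6,728 = 155,433.
Unemployment rate = 6,728 / 155,433 = 4.33%.

Unemployment rate ≈ 4.33%.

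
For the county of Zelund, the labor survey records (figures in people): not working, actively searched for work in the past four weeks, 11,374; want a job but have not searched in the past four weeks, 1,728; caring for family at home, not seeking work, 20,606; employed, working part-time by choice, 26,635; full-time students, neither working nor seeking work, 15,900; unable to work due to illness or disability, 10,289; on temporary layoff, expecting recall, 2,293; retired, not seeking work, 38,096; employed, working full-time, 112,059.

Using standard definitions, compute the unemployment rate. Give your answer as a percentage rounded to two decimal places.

Employed = 26,635 + 112,059 = 138,694.
Unemployed = 11,374 + 2,293 = 13,667 (jobless and actively searching, or on temporary layoff).
Labor force = 138,694 + 13,667 = 152,361.
Unemployment rate = 13,667 / 152,361 = 8.97%.

Unemployment rate ≈ 8.97%.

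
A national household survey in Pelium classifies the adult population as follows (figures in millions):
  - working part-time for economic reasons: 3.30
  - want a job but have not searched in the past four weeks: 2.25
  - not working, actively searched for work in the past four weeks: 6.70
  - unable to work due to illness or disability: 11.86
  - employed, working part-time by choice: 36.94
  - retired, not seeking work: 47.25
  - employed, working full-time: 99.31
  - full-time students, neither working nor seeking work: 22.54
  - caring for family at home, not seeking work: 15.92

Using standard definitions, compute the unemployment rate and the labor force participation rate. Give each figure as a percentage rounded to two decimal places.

Unemployment rate ≈ 4.58%; labor force participation rate ≈ 59.43%.

Employed = 3.30 + 36.94 + 99.31 = 139.55 million (anyone who worked, including part-time for economic reasons, counts as employed).
Unemployed = 6.70 million.
Labor force = 139.55 + 6.70 = 146.25 million.
Not in labor force = 2.25 + 11.86 + 47.25 + 22.54 + 15.92 = 99.82 million (those not working and not actively searching are outside the labor force — including those who want a job but have given up searching).
Civilian working-age population = 146.25 + 99.82 = 246.07 million.
Unemployment rate = 6.70 / 146.25 = 4.58%.
Labor force participation rate = 146.25 / 246.07 = 59.43%.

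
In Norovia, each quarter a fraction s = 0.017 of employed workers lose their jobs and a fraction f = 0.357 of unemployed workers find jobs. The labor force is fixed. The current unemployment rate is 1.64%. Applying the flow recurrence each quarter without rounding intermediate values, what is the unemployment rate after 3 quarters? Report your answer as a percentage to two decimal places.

Unemployment rate after three quarters ≈ 3.83%.

With a fixed labor force, u_{t+1} = u_t + s·(1−u_t) − f·u_t = u_t·(1−s−f) + s.
Here 1−s−f = 0.626 and s = 0.017.
u_1 = 0.016400 × 0.626 + 0.017 = 0.027266.
u_2 = 0.027266 × 0.626 + 0.017 = 0.034069.
u_3 = 0.034069 × 0.626 + 0.017 = 0.038327.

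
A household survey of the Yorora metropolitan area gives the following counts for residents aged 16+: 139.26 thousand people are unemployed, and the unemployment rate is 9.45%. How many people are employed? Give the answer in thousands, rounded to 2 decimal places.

About 1,334.39 thousand are employed.

Labor force = U / u = 139.26 / 0.0945 ≈ 1,473.65 thousand.
Employed = labor force − unemployed = 1,473.65 − 139.26 = 1,334.39 thousand.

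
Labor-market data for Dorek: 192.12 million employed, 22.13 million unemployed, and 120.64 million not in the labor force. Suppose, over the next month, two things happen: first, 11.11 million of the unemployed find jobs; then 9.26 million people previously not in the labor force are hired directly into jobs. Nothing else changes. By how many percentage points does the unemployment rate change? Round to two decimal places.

The unemployment rate changes by −5.40 percentage points.

Initially, labor force = 192.12 + 22.13 = 214.25 million, so u = 22.13/214.25 = 10.33%.
After the first change, unemployed falls and employed rises by 11.11; labor force unchanged → E = 203.23, U = 11.02, labor force = 214.25 million.
After the second change, employed and labor force both rise by 9.26; unemployed unchanged → E = 212.49, U = 11.02, labor force = 223.51 million.
New unemployment rate = 11.02 / 223.51 = 4.93%.
Change = 4.93% − 10.33% = −5.40 percentage points.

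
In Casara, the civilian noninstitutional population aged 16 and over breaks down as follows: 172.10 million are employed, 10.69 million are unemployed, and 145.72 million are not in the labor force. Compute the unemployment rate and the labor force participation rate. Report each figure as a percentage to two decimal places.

Unemployment rate ≈ 5.85%; labor force participation rate ≈ 55.64%.

Labor force = employed + unemployed = 172.10 + 10.69 = 182.79 million.
Working-age population = 182.79 + 145.72 = 328.51 million.
Unemployment rate = 10.69 / 182.79 = 5.85%.
Labor force participation rate = 182.79 / 328.51 = 55.64%.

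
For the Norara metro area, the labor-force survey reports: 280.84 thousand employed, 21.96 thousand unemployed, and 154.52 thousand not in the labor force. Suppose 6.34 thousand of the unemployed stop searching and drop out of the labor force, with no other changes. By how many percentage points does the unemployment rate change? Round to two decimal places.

Initially, labor force = 280.84 + 21.96 = 302.80 thousand, so u = 21.96/302.80 = 7.25%.
After the change, unemployed and labor force both fall by 6.34 → E = 280.84, U = 15.62, labor force = 296.46 thousand.
New unemployment rate = 15.62 / 296.46 = 5.27%.
Change = 5.27% − 7.25% = −1.98 percentage points.

The unemployment rate changes by −1.98 percentage points.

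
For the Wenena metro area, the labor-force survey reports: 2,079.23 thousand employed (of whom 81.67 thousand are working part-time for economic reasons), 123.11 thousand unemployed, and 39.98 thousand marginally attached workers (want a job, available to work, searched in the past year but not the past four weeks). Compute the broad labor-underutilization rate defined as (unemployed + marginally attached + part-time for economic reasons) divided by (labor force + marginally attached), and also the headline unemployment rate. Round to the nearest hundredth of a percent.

Broad underutilization rate ≈ 10.92%; headline unemployment rate ≈ 5.59%.

Labor force = 2,079.23 + 123.11 = 2,202.34 thousand.
Numerator = 123.11 + 39.98 + 81.67 = 244.76 thousand.
Denominator = 2,202.34 + 39.98 = 2,242.32 thousand.
Broad rate = 244.76 / 2,242.32 = 10.92%.
Headline unemployment rate = 123.11 / 2,202.34 = 5.59%.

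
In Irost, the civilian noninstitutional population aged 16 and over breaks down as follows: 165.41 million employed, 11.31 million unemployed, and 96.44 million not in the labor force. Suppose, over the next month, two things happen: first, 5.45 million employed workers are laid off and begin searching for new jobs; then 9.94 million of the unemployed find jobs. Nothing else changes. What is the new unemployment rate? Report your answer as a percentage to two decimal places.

Initially, labor force = 165.41 + 11.31 = 176.72 million, so u = 11.31/176.72 = 6.40%.
After the first change, employed falls and unemployed rises by 5.45; labor force unchanged → E = 159.96, U = 16.76, labor force = 176.72 million.
After the second change, unemployed falls and employed rises by 9.94; labor force unchanged → E = 169.90, U = 6.82, labor force = 176.72 million.
New unemployment rate = 6.82 / 176.72 = 3.86%.

New unemployment rate ≈ 3.86%.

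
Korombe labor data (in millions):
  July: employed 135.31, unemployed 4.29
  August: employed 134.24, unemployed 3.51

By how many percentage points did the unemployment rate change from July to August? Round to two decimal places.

The unemployment rate changed by −0.52 percentage points.

July: labor force = 135.31 + 4.29 = 139.60; u = 4.29/139.60 = 3.07%.
August: labor force = 134.24 + 3.51 = 137.75; u = 3.51/137.75 = 2.55%.
Change = 2.55% − 3.07% = −0.52 pp.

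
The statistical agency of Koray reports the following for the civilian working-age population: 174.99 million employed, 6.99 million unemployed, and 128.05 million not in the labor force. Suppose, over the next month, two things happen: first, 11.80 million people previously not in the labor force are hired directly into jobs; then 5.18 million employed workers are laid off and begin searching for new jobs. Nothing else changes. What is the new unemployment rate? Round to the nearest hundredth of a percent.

New unemployment rate ≈ 6.28%.

Initially, labor force = 174.99 + 6.99 = 181.98 million, so u = 6.99/181.98 = 3.84%.
After the first change, employed and labor force both rise by 11.80; unemployed unchanged → E = 186.79, U = 6.99, labor force = 193.78 million.
After the second change, employed falls and unemployed rises by 5.18; labor force unchanged → E = 181.61, U = 12.17, labor force = 193.78 million.
New unemployment rate = 12.17 / 193.78 = 6.28%.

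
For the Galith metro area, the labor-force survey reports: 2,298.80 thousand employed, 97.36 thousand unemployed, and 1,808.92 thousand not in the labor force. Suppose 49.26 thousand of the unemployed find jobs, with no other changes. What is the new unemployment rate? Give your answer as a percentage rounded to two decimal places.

Initially, labor force = 2,298.80 + 97.36 = 2,396.16 thousand, so u = 97.36/2,396.16 = 4.06%.
After the change, unemployed falls and employed rises by 49.26; labor force unchanged → E = 2,348.06, U = 48.10, labor force = 2,396.16 thousand.
New unemployment rate = 48.10 / 2,396.16 = 2.01%.

New unemployment rate ≈ 2.01%.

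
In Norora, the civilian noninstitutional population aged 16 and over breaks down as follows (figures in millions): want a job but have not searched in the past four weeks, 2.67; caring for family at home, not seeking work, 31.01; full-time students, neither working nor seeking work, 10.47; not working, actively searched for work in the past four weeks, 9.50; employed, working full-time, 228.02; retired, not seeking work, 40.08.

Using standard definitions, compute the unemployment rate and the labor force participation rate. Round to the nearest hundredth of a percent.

Unemployment rate ≈ 4.00%; labor force participation rate ≈ 73.82%.

Employed = 228.02 million.
Unemployed = 9.50 million.
Labor force = 228.02 + 9.50 = 237.52 million.
Not in labor force = 2.67 + 31.01 + 10.47 + 40.08 = 84.23 million (those not working and not actively searching are outside the labor force — including those who want a job but have given up searching).
Civilian working-age population = 237.52 + 84.23 = 321.75 million.
Unemployment rate = 9.50 / 237.52 = 4.00%.
Labor force participation rate = 237.52 / 321.75 = 73.82%.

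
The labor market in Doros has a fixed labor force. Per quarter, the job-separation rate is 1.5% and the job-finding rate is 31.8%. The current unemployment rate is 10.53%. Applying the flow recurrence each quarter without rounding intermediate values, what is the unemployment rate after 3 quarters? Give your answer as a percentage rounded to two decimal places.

With a fixed labor force, u_{t+1} = u_t + s·(1−u_t) − f·u_t = u_t·(1−s−f) + s.
Here 1−s−f = 0.667 and s = 0.015.
u_1 = 0.105300 × 0.667 + 0.015 = 0.085235.
u_2 = 0.085235 × 0.667 + 0.015 = 0.071852.
u_3 = 0.071852 × 0.667 + 0.015 = 0.062925.

Unemployment rate after three quarters ≈ 6.29%.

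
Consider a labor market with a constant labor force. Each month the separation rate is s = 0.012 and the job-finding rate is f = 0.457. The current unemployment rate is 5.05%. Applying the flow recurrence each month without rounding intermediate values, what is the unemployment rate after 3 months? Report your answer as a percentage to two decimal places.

Unemployment rate after three months ≈ 2.93%.

With a fixed labor force, u_{t+1} = u_t + s·(1−u_t) − f·u_t = u_t·(1−s−f) + s.
Here 1−s−f = 0.531 and s = 0.012.
u_1 = 0.050500 × 0.531 + 0.012 = 0.038816.
u_2 = 0.038816 × 0.531 + 0.012 = 0.032611.
u_3 = 0.032611 × 0.531 + 0.012 = 0.029316.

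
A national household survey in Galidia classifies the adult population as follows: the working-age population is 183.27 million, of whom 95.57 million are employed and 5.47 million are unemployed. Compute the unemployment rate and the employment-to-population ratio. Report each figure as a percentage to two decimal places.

Labor force = employed + unemployed = 95.57 + 5.47 = 101.04 million.
Unemployment rate = 5.47 / 101.04 = 5.41%.
Employment-population ratio = 95.57 / 183.27 = 52.15%.

Unemployment rate ≈ 5.41%; employment-population ratio ≈ 52.15%.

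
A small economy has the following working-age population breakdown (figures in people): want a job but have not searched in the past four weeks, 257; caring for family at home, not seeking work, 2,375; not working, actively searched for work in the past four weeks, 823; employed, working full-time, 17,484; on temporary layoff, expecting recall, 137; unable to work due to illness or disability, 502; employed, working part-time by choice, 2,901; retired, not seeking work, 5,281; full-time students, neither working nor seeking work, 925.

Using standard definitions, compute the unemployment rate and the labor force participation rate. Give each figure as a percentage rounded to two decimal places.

Employed = 17,484 + 2,901 = 20,385.
Unemployed = 823 + 137 = 960 (jobless and actively searching, or on temporary layoff).
Labor force = 20,385 + 960 = 21,345.
Not in labor force = 257 + 2,375 + 502 + 5,281 + 925 = 9,340 (those not working and not actively searching are outside the labor force — including those who want a job but have given up searching).
Civilian working-age population = 21,345 + 9,340 = 30,685.
Unemployment rate = 960 / 21,345 = 4.50%.
Labor force participation rate = 21,345 / 30,685 = 69.56%.

Unemployment rate ≈ 4.50%; labor force participation rate ≈ 69.56%.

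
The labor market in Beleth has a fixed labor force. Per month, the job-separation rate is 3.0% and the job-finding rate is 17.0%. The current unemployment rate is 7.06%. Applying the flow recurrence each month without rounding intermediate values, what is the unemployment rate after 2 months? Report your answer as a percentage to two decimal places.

With a fixed labor force, u_{t+1} = u_t + s·(1−u_t) − f·u_t = u_t·(1−s−f) + s.
Here 1−s−f = 0.800 and s = 0.030.
u_1 = 0.070600 × 0.800 + 0.030 = 0.086480.
u_2 = 0.086480 × 0.800 + 0.030 = 0.099184.

Unemployment rate after two months ≈ 9.92%.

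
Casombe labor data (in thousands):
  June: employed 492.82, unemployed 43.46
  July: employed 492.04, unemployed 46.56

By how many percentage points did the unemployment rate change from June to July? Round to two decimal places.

The unemployment rate changed by +0.54 percentage points.

June: labor force = 492.82 + 43.46 = 536.28; u = 43.46/536.28 = 8.10%.
July: labor force = 492.04 + 46.56 = 538.60; u = 46.56/538.60 = 8.64%.
Change = 8.64% − 8.10% = +0.54 pp.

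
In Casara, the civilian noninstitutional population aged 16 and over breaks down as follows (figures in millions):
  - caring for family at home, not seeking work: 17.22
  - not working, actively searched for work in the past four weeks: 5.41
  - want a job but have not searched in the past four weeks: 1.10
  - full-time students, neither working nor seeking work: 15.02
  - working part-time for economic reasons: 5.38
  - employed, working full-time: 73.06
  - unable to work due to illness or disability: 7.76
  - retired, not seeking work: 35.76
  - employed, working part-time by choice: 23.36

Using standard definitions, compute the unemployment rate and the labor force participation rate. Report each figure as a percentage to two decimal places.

Unemployment rate ≈ 5.05%; labor force participation rate ≈ 58.24%.

Employed = 5.38 + 73.06 + 23.36 = 101.80 million (anyone who worked, including part-time for economic reasons, counts as employed).
Unemployed = 5.41 million.
Labor force = 101.80 + 5.41 = 107.21 million.
Not in labor force = 17.22 + 1.10 + 15.02 + 7.76 + 35.76 = 76.86 million (those not working and not actively searching are outside the labor force — including those who want a job but have given up searching).
Civilian working-age population = 107.21 + 76.86 = 184.07 million.
Unemployment rate = 5.41 / 107.21 = 5.05%.
Labor force participation rate = 107.21 / 184.07 = 58.24%.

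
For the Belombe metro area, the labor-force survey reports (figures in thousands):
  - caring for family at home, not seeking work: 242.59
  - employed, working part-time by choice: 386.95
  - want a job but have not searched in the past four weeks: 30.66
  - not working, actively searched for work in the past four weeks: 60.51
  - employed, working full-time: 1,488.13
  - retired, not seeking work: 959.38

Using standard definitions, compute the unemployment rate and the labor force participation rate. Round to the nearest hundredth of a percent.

Unemployment rate ≈ 3.13%; labor force participation rate ≈ 61.09%.

Employed = 386.95 + 1,488.13 = 1,875.08 thousand.
Unemployed = 60.51 thousand.
Labor force = 1,875.08 + 60.51 = 1,935.59 thousand.
Not in labor force = 242.59 + 30.66 + 959.38 = 1,232.63 thousand (those not working and not actively searching are outside the labor force — including those who want a job but have given up searching).
Civilian working-age population = 1,935.59 + 1,232.63 = 3,168.22 thousand.
Unemployment rate = 60.51 / 1,935.59 = 3.13%.
Labor force participation rate = 1,935.59 / 3,168.22 = 61.09%.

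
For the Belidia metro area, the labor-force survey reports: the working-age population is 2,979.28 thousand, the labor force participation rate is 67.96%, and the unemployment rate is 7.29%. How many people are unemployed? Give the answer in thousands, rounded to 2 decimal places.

Labor force = 0.6796 × 2,979.28 = 2,024.72 thousand.
Unemployed = 0.0729 × 2,024.72 ≈ 147.60 thousand.

About 147.60 thousand are unemployed.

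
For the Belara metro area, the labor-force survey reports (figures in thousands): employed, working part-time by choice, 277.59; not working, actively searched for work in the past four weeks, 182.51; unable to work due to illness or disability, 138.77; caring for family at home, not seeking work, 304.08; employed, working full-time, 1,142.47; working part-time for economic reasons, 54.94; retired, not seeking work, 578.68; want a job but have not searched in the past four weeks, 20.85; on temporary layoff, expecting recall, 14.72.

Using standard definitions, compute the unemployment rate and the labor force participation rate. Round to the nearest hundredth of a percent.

Employed = 277.59 + 1,142.47 + 54.94 = 1,475.00 thousand (anyone who worked, including part-time for economic reasons, counts as employed).
Unemployed = 182.51 + 14.72 = 197.23 thousand (jobless and actively searching, or on temporary layoff).
Labor force = 1,475.00 + 197.23 = 1,672.23 thousand.
Not in labor force = 138.77 + 304.08 + 578.68 + 20.85 = 1,042.38 thousand (those not working and not actively searching are outside the labor force — including those who want a job but have given up searching).
Civilian working-age population = 1,672.23 + 1,042.38 = 2,714.61 thousand.
Unemployment rate = 197.23 / 1,672.23 = 11.79%.
Labor force participation rate = 1,672.23 / 2,714.61 = 61.60%.

Unemployment rate ≈ 11.79%; labor force participation rate ≈ 61.60%.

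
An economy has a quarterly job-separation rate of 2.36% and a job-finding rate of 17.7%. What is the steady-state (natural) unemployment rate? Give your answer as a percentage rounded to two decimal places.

At steady state the flows balance: s·E = f·U, so U/(E+U) = s/(s+f).
u* = 2.36 / (2.36 + 17.7) = 2.36 / 20.06 = 11.76%.

Steady-state unemployment rate ≈ 11.76%.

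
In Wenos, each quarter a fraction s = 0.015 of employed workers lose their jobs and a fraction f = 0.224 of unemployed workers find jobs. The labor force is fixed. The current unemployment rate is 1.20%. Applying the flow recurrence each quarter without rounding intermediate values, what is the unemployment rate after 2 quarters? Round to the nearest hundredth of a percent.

Unemployment rate after two quarters ≈ 3.34%.

With a fixed labor force, u_{t+1} = u_t + s·(1−u_t) − f·u_t = u_t·(1−s−f) + s.
Here 1−s−f = 0.761 and s = 0.015.
u_1 = 0.012000 × 0.761 + 0.015 = 0.024132.
u_2 = 0.024132 × 0.761 + 0.015 = 0.033364.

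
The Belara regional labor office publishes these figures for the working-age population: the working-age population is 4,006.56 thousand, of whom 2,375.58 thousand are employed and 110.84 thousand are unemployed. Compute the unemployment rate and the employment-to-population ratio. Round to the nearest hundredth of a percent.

Labor force = employed + unemployed = 2,375.58 + 110.84 = 2,486.42 thousand.
Unemployment rate = 110.84 / 2,486.42 = 4.46%.
Employment-population ratio = 2,375.58 / 4,006.56 = 59.29%.

Unemployment rate ≈ 4.46%; employment-population ratio ≈ 59.29%.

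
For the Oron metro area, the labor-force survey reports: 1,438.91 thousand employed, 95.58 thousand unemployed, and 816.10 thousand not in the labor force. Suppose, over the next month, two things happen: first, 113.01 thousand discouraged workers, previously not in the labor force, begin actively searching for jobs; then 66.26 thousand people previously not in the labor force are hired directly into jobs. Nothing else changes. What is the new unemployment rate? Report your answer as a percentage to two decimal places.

Initially, labor force = 1,438.91 + 95.58 = 1,534.49 thousand, so u = 95.58/1,534.49 = 6.23%.
After the first change, unemployed and labor force both rise by 113.01 → E = 1,438.91, U = 208.59, labor force = 1,647.50 thousand.
After the second change, employed and labor force both rise by 66.26; unemployed unchanged → E = 1,505.17, U = 208.59, labor force = 1,713.76 thousand.
New unemployment rate = 208.59 / 1,713.76 = 12.17%.

New unemployment rate ≈ 12.17%.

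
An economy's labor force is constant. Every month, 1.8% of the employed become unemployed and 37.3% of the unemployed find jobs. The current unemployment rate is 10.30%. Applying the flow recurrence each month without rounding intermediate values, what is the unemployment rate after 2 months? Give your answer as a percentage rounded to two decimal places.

Unemployment rate after two months ≈ 6.72%.

With a fixed labor force, u_{t+1} = u_t + s·(1−u_t) − f·u_t = u_t·(1−s−f) + s.
Here 1−s−f = 0.609 and s = 0.018.
u_1 = 0.103000 × 0.609 + 0.018 = 0.080727.
u_2 = 0.080727 × 0.609 + 0.018 = 0.067163.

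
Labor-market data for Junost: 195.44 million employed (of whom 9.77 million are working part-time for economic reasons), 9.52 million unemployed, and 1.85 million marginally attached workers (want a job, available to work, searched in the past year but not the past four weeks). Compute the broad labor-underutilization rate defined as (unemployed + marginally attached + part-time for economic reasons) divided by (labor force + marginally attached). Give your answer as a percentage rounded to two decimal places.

Labor force = 195.44 + 9.52 = 204.96 million.
Numerator = 9.52 + 1.85 + 9.77 = 21.14 million.
Denominator = 204.96 + 1.85 = 206.81 million.
Broad rate = 21.14 / 206.81 = 10.22%.

Broad underutilization rate ≈ 10.22%.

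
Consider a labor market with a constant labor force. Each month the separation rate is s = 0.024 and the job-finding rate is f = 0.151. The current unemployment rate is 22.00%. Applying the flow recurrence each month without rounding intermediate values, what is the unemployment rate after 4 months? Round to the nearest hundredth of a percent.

Unemployment rate after four months ≈ 17.55%.

With a fixed labor force, u_{t+1} = u_t + s·(1−u_t) − f·u_t = u_t·(1−s−f) + s.
Here 1−s−f = 0.825 and s = 0.024.
u_1 = 0.220000 × 0.825 + 0.024 = 0.205500.
u_2 = 0.205500 × 0.825 + 0.024 = 0.193537.
u_3 = 0.193537 × 0.825 + 0.024 = 0.183668.
u_4 = 0.183668 × 0.825 + 0.024 = 0.175526.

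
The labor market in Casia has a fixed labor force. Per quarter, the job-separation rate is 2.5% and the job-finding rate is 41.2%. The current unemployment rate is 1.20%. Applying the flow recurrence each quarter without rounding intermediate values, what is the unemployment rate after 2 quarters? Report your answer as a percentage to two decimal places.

With a fixed labor force, u_{t+1} = u_t + s·(1−u_t) − f·u_t = u_t·(1−s−f) + s.
Here 1−s−f = 0.563 and s = 0.025.
u_1 = 0.012000 × 0.563 + 0.025 = 0.031756.
u_2 = 0.031756 × 0.563 + 0.025 = 0.042879.

Unemployment rate after two quarters ≈ 4.29%.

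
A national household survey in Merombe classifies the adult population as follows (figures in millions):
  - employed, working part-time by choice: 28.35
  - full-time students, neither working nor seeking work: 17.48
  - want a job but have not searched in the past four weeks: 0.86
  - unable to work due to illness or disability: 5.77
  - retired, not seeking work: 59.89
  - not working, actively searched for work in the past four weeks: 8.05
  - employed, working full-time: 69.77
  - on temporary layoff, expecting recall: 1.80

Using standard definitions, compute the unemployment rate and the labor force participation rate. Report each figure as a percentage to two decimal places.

Employed = 28.35 + 69.77 = 98.12 million.
Unemployed = 8.05 + 1.80 = 9.85 million (jobless and actively searching, or on temporary layoff).
Labor force = 98.12 + 9.85 = 107.97 million.
Not in labor force = 17.48 + 0.86 + 5.77 + 59.89 = 84.00 million (those not working and not actively searching are outside the labor force — including those who want a job but have given up searching).
Civilian working-age population = 107.97 + 84.00 = 191.97 million.
Unemployment rate = 9.85 / 107.97 = 9.12%.
Labor force participation rate = 107.97 / 191.97 = 56.24%.

Unemployment rate ≈ 9.12%; labor force participation rate ≈ 56.24%.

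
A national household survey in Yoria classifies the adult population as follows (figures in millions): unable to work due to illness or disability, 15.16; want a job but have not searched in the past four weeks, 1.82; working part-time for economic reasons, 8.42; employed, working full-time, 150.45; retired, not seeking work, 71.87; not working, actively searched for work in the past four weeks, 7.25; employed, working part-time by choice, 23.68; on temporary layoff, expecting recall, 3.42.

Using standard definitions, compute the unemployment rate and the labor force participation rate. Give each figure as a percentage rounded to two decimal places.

Unemployment rate ≈ 5.52%; labor force participation rate ≈ 68.50%.

Employed = 8.42 + 150.45 + 23.68 = 182.55 million (anyone who worked, including part-time for economic reasons, counts as employed).
Unemployed = 7.25 + 3.42 = 10.67 million (jobless and actively searching, or on temporary layoff).
Labor force = 182.55 + 10.67 = 193.22 million.
Not in labor force = 15.16 + 1.82 + 71.87 = 88.85 million (those not working and not actively searching are outside the labor force — including those who want a job but have given up searching).
Civilian working-age population = 193.22 + 88.85 = 282.07 million.
Unemployment rate = 10.67 / 193.22 = 5.52%.
Labor force participation rate = 193.22 / 282.07 = 68.50%.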